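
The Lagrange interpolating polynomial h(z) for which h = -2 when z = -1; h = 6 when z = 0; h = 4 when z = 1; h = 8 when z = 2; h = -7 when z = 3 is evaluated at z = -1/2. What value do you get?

L_0(-1/2) = (-1/2)·(-3/2)·(-5/2)·(-7/2)/[(-1)·(-2)·(-3)·(-4)] = 35/128
L_1(-1/2) = (1/2)·(-3/2)·(-5/2)·(-7/2)/[(1)·(-1)·(-2)·(-3)] = 35/32
L_2(-1/2) = (1/2)·(-1/2)·(-5/2)·(-7/2)/[(2)·(1)·(-1)·(-2)] = -35/64
L_3(-1/2) = (1/2)·(-1/2)·(-3/2)·(-7/2)/[(3)·(2)·(1)·(-1)] = 7/32
L_4(-1/2) = (1/2)·(-1/2)·(-3/2)·(-5/2)/[(4)·(3)·(2)·(1)] = -5/128
Sum: (-2)·(35/128) + 6·(35/32) + 4·(-35/64) + 8·(7/32) + (-7)·(-5/128) = 749/128

749/128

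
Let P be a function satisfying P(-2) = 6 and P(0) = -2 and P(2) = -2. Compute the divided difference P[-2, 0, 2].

1

P[-2,0] = (-2 - 6) / (0 - (-2)) = -4
P[0,2] = (-2 - (-2)) / (2 - 0) = 0
P[-2,0,2] = (0 - (-4)) / (2 - (-2)) = 1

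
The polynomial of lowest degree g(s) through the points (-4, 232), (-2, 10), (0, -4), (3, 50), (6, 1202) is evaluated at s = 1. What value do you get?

-8

Evaluate each Lagrange basis at s = 1:
L_0(1) = (3)·(1)·(-2)·(-5)/[(-2)·(-4)·(-7)·(-10)] = 3/56
L_1(1) = (5)·(1)·(-2)·(-5)/[(2)·(-2)·(-5)·(-8)] = -5/16
L_2(1) = (5)·(3)·(-2)·(-5)/[(4)·(2)·(-3)·(-6)] = 25/24
L_3(1) = (5)·(3)·(1)·(-5)/[(7)·(5)·(3)·(-3)] = 5/21
L_4(1) = (5)·(3)·(1)·(-2)/[(10)·(8)·(6)·(3)] = -1/48
Sum: 232·(3/56) + 10·(-5/16) + (-4)·(25/24) + 50·(5/21) + 1202·(-1/48) = -8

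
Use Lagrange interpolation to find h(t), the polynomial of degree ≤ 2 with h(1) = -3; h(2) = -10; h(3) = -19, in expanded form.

h(t) = -t^2 - 4t + 2

Build the Lagrange basis polynomials:
L_0(t) = (t - 2)(t - 3) / [2] = (1/2)t^2 - (5/2)t + 3
L_1(t) = (t - 1)(t - 3) / [-1] = -t^2 + 4t - 3
L_2(t) = (t - 1)(t - 2) / [2] = (1/2)t^2 - (3/2)t + 1
h(t) = (-3)·L_0 + (-10)·L_1 + (-19)·L_2
  (-3)·L_0(t) = -(3/2)t^2 + (15/2)t - 9
  (-10)·L_1(t) = 10t^2 - 40t + 30
  (-19)·L_2(t) = -(19/2)t^2 + (57/2)t - 19
Adding term by term: -t^2 - 4t + 2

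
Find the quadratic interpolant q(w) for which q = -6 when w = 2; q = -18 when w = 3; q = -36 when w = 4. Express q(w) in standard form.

q(w) = -3w^2 + 3w

Newton's divided differences:
q[2,3] = (-18 - (-6)) / (3 - 2) = -12
q[3,4] = (-36 - (-18)) / (4 - 3) = -18
q[2,3,4] = (-18 - (-12)) / (4 - 2) = -3
q(w) = -6 + (-12)·(w - 2) + (-3)·(w - 2)(w - 3)
Expanding: q(w) = -3w^2 + 3w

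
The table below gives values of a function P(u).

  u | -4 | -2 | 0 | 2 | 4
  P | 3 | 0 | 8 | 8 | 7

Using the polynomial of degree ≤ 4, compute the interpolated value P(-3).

-133/64

Using Newton's divided-difference form:
P[-4,-2] = (0 - 3) / (-2 - (-4)) = -3/2
P[-2,0] = (8 - 0) / (0 - (-2)) = 4
P[0,2] = (8 - 8) / (2 - 0) = 0
P[2,4] = (7 - 8) / (4 - 2) = -1/2
P[-4,-2,0] = (4 - (-3/2)) / (0 - (-4)) = 11/8
P[-2,0,2] = (0 - 4) / (2 - (-2)) = -1
P[0,2,4] = (-1/2 - 0) / (4 - 0) = -1/8
P[-4,-2,0,2] = (-1 - 11/8) / (2 - (-4)) = -19/48
P[-2,0,2,4] = (-1/8 - (-1)) / (4 - (-2)) = 7/48
P[-4,-2,0,2,4] = (7/48 - (-19/48)) / (4 - (-4)) = 13/192
P(-3) = 3 + (-3/2)·(1) + (11/8)·(1)·(-1) + (-19/48)·(1)·(-1)·(-3) + (13/192)·(1)·(-1)·(-3)·(-5) = -133/64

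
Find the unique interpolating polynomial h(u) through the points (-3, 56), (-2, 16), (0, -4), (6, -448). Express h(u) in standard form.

h(u) = -2u^3 - 2u - 4

Newton's divided differences:
h[-3,-2] = (16 - 56) / (-2 - (-3)) = -40
h[-2,0] = (-4 - 16) / (0 - (-2)) = -10
h[0,6] = (-448 - (-4)) / (6 - 0) = -74
h[-3,-2,0] = (-10 - (-40)) / (0 - (-3)) = 10
h[-2,0,6] = (-74 - (-10)) / (6 - (-2)) = -8
h[-3,-2,0,6] = (-8 - 10) / (6 - (-3)) = -2
h(u) = 56 + (-40)·(u + 3) + 10·(u + 3)(u + 2) + (-2)·(u + 3)(u + 2)u
Expanding: h(u) = -2u^3 - 2u - 4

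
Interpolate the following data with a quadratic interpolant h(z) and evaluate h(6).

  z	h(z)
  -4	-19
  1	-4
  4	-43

-89

L_0(6) = (5)·(2)/[(-5)·(-8)] = 1/4
L_1(6) = (10)·(2)/[(5)·(-3)] = -4/3
L_2(6) = (10)·(5)/[(8)·(3)] = 25/12
Sum: (-19)·(1/4) + (-4)·(-4/3) + (-43)·(25/12) = -89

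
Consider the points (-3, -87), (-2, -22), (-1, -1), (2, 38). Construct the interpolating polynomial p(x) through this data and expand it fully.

p(x) = 4x^3 + 2x^2 - x

Build the Lagrange basis polynomials:
L_0(x) = (x + 2)(x + 1)(x - 2) / [-10] = -(1/10)x^3 - (1/10)x^2 + (2/5)x + 2/5
L_1(x) = (x + 3)(x + 1)(x - 2) / [4] = (1/4)x^3 + (1/2)x^2 - (5/4)x - 3/2
L_2(x) = (x + 3)(x + 2)(x - 2) / [-6] = -(1/6)x^3 - (1/2)x^2 + (2/3)x + 2
L_3(x) = (x + 3)(x + 2)(x + 1) / [60] = (1/60)x^3 + (1/10)x^2 + (11/60)x + 1/10
p(x) = (-87)·L_0 + (-22)·L_1 + (-1)·L_2 + 38·L_3
  (-87)·L_0(x) = (87/10)x^3 + (87/10)x^2 - (174/5)x - 174/5
  (-22)·L_1(x) = -(11/2)x^3 - 11x^2 + (55/2)x + 33
  (-1)·L_2(x) = (1/6)x^3 + (1/2)x^2 - (2/3)x - 2
  38·L_3(x) = (19/30)x^3 + (19/5)x^2 + (209/30)x + 19/5
Adding term by term: 4x^3 + 2x^2 - x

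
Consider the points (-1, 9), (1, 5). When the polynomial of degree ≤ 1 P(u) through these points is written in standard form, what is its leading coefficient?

-2

Build the Lagrange basis polynomials:
L_0(u) = (u - 1) / [-2] = -(1/2)u + 1/2
L_1(u) = (u + 1) / [2] = (1/2)u + 1/2
P(u) = 9·L_0 + 5·L_1
Only the coefficient of u is needed; take it from each L_i and combine:
9·(-1/2) + 5·(1/2) = -2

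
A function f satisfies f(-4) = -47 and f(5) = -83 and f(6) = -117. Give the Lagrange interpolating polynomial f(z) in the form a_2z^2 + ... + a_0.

f(z) = -3z^2 - z - 3

Build the Lagrange basis polynomials:
L_0(z) = (z - 5)(z - 6) / [90] = (1/90)z^2 - (11/90)z + 1/3
L_1(z) = (z + 4)(z - 6) / [-9] = -(1/9)z^2 + (2/9)z + 8/3
L_2(z) = (z + 4)(z - 5) / [10] = (1/10)z^2 - (1/10)z - 2
f(z) = (-47)·L_0 + (-83)·L_1 + (-117)·L_2
  (-47)·L_0(z) = -(47/90)z^2 + (517/90)z - 47/3
  (-83)·L_1(z) = (83/9)z^2 - (166/9)z - 664/3
  (-117)·L_2(z) = -(117/10)z^2 + (117/10)z + 234
Adding term by term: -3z^2 - z - 3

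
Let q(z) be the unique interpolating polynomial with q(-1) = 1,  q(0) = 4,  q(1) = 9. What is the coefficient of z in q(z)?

Build the Lagrange basis polynomials:
L_0(z) = z(z - 1) / [2] = (1/2)z^2 - (1/2)z
L_1(z) = (z + 1)(z - 1) / [-1] = -z^2 + 1
L_2(z) = (z + 1)z / [2] = (1/2)z^2 + (1/2)z
q(z) = 1·L_0 + 4·L_1 + 9·L_2
Only the coefficient of z is needed; take it from each L_i and combine:
1·(-1/2) + 4·(0) + 9·(1/2) = 4

4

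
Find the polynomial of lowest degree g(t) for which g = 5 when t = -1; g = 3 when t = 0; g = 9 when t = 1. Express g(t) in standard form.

g(t) = 4t^2 + 2t + 3

Newton's divided differences:
g[-1,0] = (3 - 5) / (0 - (-1)) = -2
g[0,1] = (9 - 3) / (1 - 0) = 6
g[-1,0,1] = (6 - (-2)) / (1 - (-1)) = 4
g(t) = 5 + (-2)·(t + 1) + 4·(t + 1)t
Expanding: g(t) = 4t^2 + 2t + 3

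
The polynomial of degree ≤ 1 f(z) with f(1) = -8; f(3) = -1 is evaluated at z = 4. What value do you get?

5/2

L_0(4) = (1)/[(-2)] = -1/2
L_1(4) = (3)/[(2)] = 3/2
Sum: (-8)·(-1/2) + (-1)·(3/2) = 5/2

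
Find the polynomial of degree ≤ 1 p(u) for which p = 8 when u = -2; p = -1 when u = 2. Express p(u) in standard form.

p(u) = -(9/4)u + 7/2

Build the Lagrange basis polynomials:
L_0(u) = (u - 2) / [-4] = -(1/4)u + 1/2
L_1(u) = (u + 2) / [4] = (1/4)u + 1/2
p(u) = 8·L_0 + (-1)·L_1
  8·L_0(u) = -2u + 4
  (-1)·L_1(u) = -(1/4)u - 1/2
Adding term by term: -(9/4)u + 7/2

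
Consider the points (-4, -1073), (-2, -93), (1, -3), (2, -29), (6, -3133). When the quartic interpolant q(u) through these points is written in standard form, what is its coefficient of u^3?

L_0(u) = (u + 2)(u - 1)(u - 2)(u - 6) / [600] = (1/600)u^4 - (7/600)u^3 + (1/300)u^2 + (7/150)u - 1/25
L_1(u) = (u + 4)(u - 1)(u - 2)(u - 6) / [-192] = -(1/192)u^4 + (5/192)u^3 + (1/12)u^2 - (17/48)u + 1/4
L_2(u) = (u + 4)(u + 2)(u - 2)(u - 6) / [75] = (1/75)u^4 - (2/75)u^3 - (28/75)u^2 + (8/75)u + 32/25
L_3(u) = (u + 4)(u + 2)(u - 1)(u - 6) / [-96] = -(1/96)u^4 + (1/96)u^3 + (7/24)u^2 + (5/24)u - 1/2
L_4(u) = (u + 4)(u + 2)(u - 1)(u - 2) / [1600] = (1/1600)u^4 + (3/1600)u^3 - (1/200)u^2 - (3/400)u + 1/100
q(u) = (-1073)·L_0 + (-93)·L_1 + (-3)·L_2 + (-29)·L_3 + (-3133)·L_4
Only the coefficient of u^3 is needed; take it from each L_i and combine:
(-1073)·(-7/600) + (-93)·(5/192) + (-3)·(-2/75) + (-29)·(1/96) + (-3133)·(3/1600) = 4

4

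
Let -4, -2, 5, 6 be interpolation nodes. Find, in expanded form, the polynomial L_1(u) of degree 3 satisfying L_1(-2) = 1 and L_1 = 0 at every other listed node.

L_1(u) = (1/112)u^3 - (1/16)u^2 - (1/8)u + 15/14

L_1(u) = (u + 4)(u - 5)(u - 6) / [(2)·(-7)·(-8)]
       = (u^3 - 7u^2 - 14u + 120) / (112)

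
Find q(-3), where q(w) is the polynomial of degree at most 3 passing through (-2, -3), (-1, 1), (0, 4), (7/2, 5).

-1822/231

Evaluate each Lagrange basis at w = -3:
L_0(-3) = (-2)·(-3)·(-13/2)/[(-1)·(-2)·(-11/2)] = 39/11
L_1(-3) = (-1)·(-3)·(-13/2)/[(1)·(-1)·(-9/2)] = -13/3
L_2(-3) = (-1)·(-2)·(-13/2)/[(2)·(1)·(-7/2)] = 13/7
L_3(-3) = (-1)·(-2)·(-3)/[(11/2)·(9/2)·(7/2)] = -16/231
Sum: (-3)·(39/11) + 1·(-13/3) + 4·(13/7) + 5·(-16/231) = -1822/231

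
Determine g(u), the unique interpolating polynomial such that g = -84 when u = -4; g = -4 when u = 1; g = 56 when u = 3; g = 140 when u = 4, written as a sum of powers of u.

Build the Lagrange basis polynomials:
L_0(u) = (u - 1)(u - 3)(u - 4) / [-280] = -(1/280)u^3 + (1/35)u^2 - (19/280)u + 3/70
L_1(u) = (u + 4)(u - 3)(u - 4) / [30] = (1/30)u^3 - (1/10)u^2 - (8/15)u + 8/5
L_2(u) = (u + 4)(u - 1)(u - 4) / [-14] = -(1/14)u^3 + (1/14)u^2 + (8/7)u - 8/7
L_3(u) = (u + 4)(u - 1)(u - 3) / [24] = (1/24)u^3 - (13/24)u + 1/2
g(u) = (-84)·L_0 + (-4)·L_1 + 56·L_2 + 140·L_3
  (-84)·L_0(u) = (3/10)u^3 - (12/5)u^2 + (57/10)u - 18/5
  (-4)·L_1(u) = -(2/15)u^3 + (2/5)u^2 + (32/15)u - 32/5
  56·L_2(u) = -4u^3 + 4u^2 + 64u - 64
  140·L_3(u) = (35/6)u^3 - (455/6)u + 70
Adding term by term: 2u^3 + 2u^2 - 4u - 4

g(u) = 2u^3 + 2u^2 - 4u - 4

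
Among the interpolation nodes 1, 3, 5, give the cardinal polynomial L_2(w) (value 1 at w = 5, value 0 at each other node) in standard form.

L_2(w) = (w - 1)(w - 3) / [(4)·(2)]
       = (w^2 - 4w + 3) / (8)

L_2(w) = (1/8)w^2 - (1/2)w + 3/8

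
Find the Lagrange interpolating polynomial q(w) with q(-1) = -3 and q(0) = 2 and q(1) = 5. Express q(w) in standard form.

q(w) = -w^2 + 4w + 2

Build the Lagrange basis polynomials:
L_0(w) = w(w - 1) / [2] = (1/2)w^2 - (1/2)w
L_1(w) = (w + 1)(w - 1) / [-1] = -w^2 + 1
L_2(w) = (w + 1)w / [2] = (1/2)w^2 + (1/2)w
q(w) = (-3)·L_0 + 2·L_1 + 5·L_2
  (-3)·L_0(w) = -(3/2)w^2 + (3/2)w
  2·L_1(w) = -2w^2 + 2
  5·L_2(w) = (5/2)w^2 + (5/2)w
Adding term by term: -w^2 + 4w + 2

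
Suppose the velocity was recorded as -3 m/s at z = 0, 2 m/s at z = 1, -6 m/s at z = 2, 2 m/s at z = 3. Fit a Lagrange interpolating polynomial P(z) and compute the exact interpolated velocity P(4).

55

Evaluate each Lagrange basis at z = 4:
L_0(4) = (3)·(2)·(1)/[(-1)·(-2)·(-3)] = -1
L_1(4) = (4)·(2)·(1)/[(1)·(-1)·(-2)] = 4
L_2(4) = (4)·(3)·(1)/[(2)·(1)·(-1)] = -6
L_3(4) = (4)·(3)·(2)/[(3)·(2)·(1)] = 4
Sum: (-3)·(-1) + 2·(4) + (-6)·(-6) + 2·(4) = 55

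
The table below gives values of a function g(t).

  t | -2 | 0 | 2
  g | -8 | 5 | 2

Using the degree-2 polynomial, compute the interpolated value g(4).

-17

Using Newton's divided-difference form:
g[-2,0] = (5 - (-8)) / (0 - (-2)) = 13/2
g[0,2] = (2 - 5) / (2 - 0) = -3/2
g[-2,0,2] = (-3/2 - 13/2) / (2 - (-2)) = -2
g(4) = -8 + (13/2)·(6) + (-2)·(6)·(4) = -17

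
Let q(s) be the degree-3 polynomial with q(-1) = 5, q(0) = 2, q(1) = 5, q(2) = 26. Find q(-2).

Evaluate each Lagrange basis at s = -2:
L_0(-2) = (-2)·(-3)·(-4)/[(-1)·(-2)·(-3)] = 4
L_1(-2) = (-1)·(-3)·(-4)/[(1)·(-1)·(-2)] = -6
L_2(-2) = (-1)·(-2)·(-4)/[(2)·(1)·(-1)] = 4
L_3(-2) = (-1)·(-2)·(-3)/[(3)·(2)·(1)] = -1
Sum: 5·(4) + 2·(-6) + 5·(4) + 26·(-1) = 2

2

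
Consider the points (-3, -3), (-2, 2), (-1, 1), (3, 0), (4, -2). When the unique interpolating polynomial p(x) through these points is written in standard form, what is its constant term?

-9/7

Build the Lagrange basis polynomials:
L_0(x) = (x + 2)(x + 1)(x - 3)(x - 4) / [84] = (1/84)x^4 - (1/21)x^3 - (1/12)x^2 + (11/42)x + 2/7
L_1(x) = (x + 3)(x + 1)(x - 3)(x - 4) / [-30] = -(1/30)x^4 + (1/10)x^3 + (13/30)x^2 - (9/10)x - 6/5
L_2(x) = (x + 3)(x + 2)(x - 3)(x - 4) / [40] = (1/40)x^4 - (1/20)x^3 - (17/40)x^2 + (9/20)x + 9/5
L_3(x) = (x + 3)(x + 2)(x + 1)(x - 4) / [-120] = -(1/120)x^4 - (1/60)x^3 + (13/120)x^2 + (19/60)x + 1/5
L_4(x) = (x + 3)(x + 2)(x + 1)(x - 3) / [210] = (1/210)x^4 + (1/70)x^3 - (1/30)x^2 - (9/70)x - 3/35
p(x) = (-3)·L_0 + 2·L_1 + 1·L_2 + 0·L_3 + (-2)·L_4
Only the constant term is needed; take it from each L_i and combine:
(-3)·(2/7) + 2·(-6/5) + 1·(9/5) + 0·(1/5) + (-2)·(-3/35) = -9/7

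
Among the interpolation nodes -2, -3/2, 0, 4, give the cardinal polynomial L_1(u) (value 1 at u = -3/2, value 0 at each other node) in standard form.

L_1(u) = (u + 2)u(u - 4) / [(1/2)·(-3/2)·(-11/2)]
       = (u^3 - 2u^2 - 8u) / (33/8)

L_1(u) = (8/33)u^3 - (16/33)u^2 - (64/33)u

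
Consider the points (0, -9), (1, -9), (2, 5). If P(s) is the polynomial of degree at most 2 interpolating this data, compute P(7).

L_0(7) = (6)·(5)/[(-1)·(-2)] = 15
L_1(7) = (7)·(5)/[(1)·(-1)] = -35
L_2(7) = (7)·(6)/[(2)·(1)] = 21
Sum: (-9)·(15) + (-9)·(-35) + 5·(21) = 285

285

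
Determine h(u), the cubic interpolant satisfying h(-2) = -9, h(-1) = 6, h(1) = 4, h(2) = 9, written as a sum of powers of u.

h(u) = (11/6)u^3 - (5/3)u^2 - (17/6)u + 20/3

Newton's divided differences:
h[-2,-1] = (6 - (-9)) / (-1 - (-2)) = 15
h[-1,1] = (4 - 6) / (1 - (-1)) = -1
h[1,2] = (9 - 4) / (2 - 1) = 5
h[-2,-1,1] = (-1 - 15) / (1 - (-2)) = -16/3
h[-1,1,2] = (5 - (-1)) / (2 - (-1)) = 2
h[-2,-1,1,2] = (2 - (-16/3)) / (2 - (-2)) = 11/6
h(u) = -9 + 15·(u + 2) + (-16/3)·(u + 2)(u + 1) + (11/6)·(u + 2)(u + 1)(u - 1)
Expanding: h(u) = (11/6)u^3 - (5/3)u^2 - (17/6)u + 20/3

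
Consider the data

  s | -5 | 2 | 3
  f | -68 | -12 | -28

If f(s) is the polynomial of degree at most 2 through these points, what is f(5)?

Evaluate each Lagrange basis at s = 5:
L_0(5) = (3)·(2)/[(-7)·(-8)] = 3/28
L_1(5) = (10)·(2)/[(7)·(-1)] = -20/7
L_2(5) = (10)·(3)/[(8)·(1)] = 15/4
Sum: (-68)·(3/28) + (-12)·(-20/7) + (-28)·(15/4) = -78

-78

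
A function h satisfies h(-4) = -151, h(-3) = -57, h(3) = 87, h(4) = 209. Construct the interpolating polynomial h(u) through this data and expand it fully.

Newton's divided differences:
h[-4,-3] = (-57 - (-151)) / (-3 - (-4)) = 94
h[-3,3] = (87 - (-57)) / (3 - (-3)) = 24
h[3,4] = (209 - 87) / (4 - 3) = 122
h[-4,-3,3] = (24 - 94) / (3 - (-4)) = -10
h[-3,3,4] = (122 - 24) / (4 - (-3)) = 14
h[-4,-3,3,4] = (14 - (-10)) / (4 - (-4)) = 3
h(u) = -151 + 94·(u + 4) + (-10)·(u + 4)(u + 3) + 3·(u + 4)(u + 3)(u - 3)
Expanding: h(u) = 3u^3 + 2u^2 - 3u - 3

h(u) = 3u^3 + 2u^2 - 3u - 3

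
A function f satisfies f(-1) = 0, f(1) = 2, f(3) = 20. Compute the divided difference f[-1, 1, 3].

2

f[-1,1] = (2 - 0) / (1 - (-1)) = 1
f[1,3] = (20 - 2) / (3 - 1) = 9
f[-1,1,3] = (9 - 1) / (3 - (-1)) = 2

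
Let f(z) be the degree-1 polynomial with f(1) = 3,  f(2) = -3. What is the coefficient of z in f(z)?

-6

Build the Lagrange basis polynomials:
L_0(z) = (z - 2) / [-1] = -z + 2
L_1(z) = (z - 1) / [1] = z - 1
f(z) = 3·L_0 + (-3)·L_1
Only the coefficient of z is needed; take it from each L_i and combine:
3·(-1) + (-3)·(1) = -6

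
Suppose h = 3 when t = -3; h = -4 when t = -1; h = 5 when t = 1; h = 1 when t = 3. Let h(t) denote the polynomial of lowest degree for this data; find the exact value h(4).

-239/16

L_0(4) = (5)·(3)·(1)/[(-2)·(-4)·(-6)] = -5/16
L_1(4) = (7)·(3)·(1)/[(2)·(-2)·(-4)] = 21/16
L_2(4) = (7)·(5)·(1)/[(4)·(2)·(-2)] = -35/16
L_3(4) = (7)·(5)·(3)/[(6)·(4)·(2)] = 35/16
Sum: 3·(-5/16) + (-4)·(21/16) + 5·(-35/16) + 1·(35/16) = -239/16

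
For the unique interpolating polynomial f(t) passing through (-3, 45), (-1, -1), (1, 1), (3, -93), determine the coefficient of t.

4

L_0(t) = (t + 1)(t - 1)(t - 3) / [-48] = -(1/48)t^3 + (1/16)t^2 + (1/48)t - 1/16
L_1(t) = (t + 3)(t - 1)(t - 3) / [16] = (1/16)t^3 - (1/16)t^2 - (9/16)t + 9/16
L_2(t) = (t + 3)(t + 1)(t - 3) / [-16] = -(1/16)t^3 - (1/16)t^2 + (9/16)t + 9/16
L_3(t) = (t + 3)(t + 1)(t - 1) / [48] = (1/48)t^3 + (1/16)t^2 - (1/48)t - 1/16
f(t) = 45·L_0 + (-1)·L_1 + 1·L_2 + (-93)·L_3
Only the coefficient of t is needed; take it from each L_i and combine:
45·(1/48) + (-1)·(-9/16) + 1·(9/16) + (-93)·(-1/48) = 4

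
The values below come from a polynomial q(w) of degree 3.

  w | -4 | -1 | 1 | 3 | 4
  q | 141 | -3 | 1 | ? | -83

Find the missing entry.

The 4 known values determine q uniquely (degree ≤ 3).
Evaluate each Lagrange basis at w = 3:
L_0(3) = (4)·(2)·(-1)/[(-3)·(-5)·(-8)] = 1/15
L_1(3) = (7)·(2)·(-1)/[(3)·(-2)·(-5)] = -7/15
L_2(3) = (7)·(4)·(-1)/[(5)·(2)·(-3)] = 14/15
L_3(3) = (7)·(4)·(2)/[(8)·(5)·(3)] = 7/15
Sum: 141·(1/15) + (-3)·(-7/15) + 1·(14/15) + (-83)·(7/15) = -27

-27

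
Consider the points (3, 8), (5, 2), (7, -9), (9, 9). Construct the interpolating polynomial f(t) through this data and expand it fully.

Newton's divided differences:
f[3,5] = (2 - 8) / (5 - 3) = -3
f[5,7] = (-9 - 2) / (7 - 5) = -11/2
f[7,9] = (9 - (-9)) / (9 - 7) = 9
f[3,5,7] = (-11/2 - (-3)) / (7 - 3) = -5/8
f[5,7,9] = (9 - (-11/2)) / (9 - 5) = 29/8
f[3,5,7,9] = (29/8 - (-5/8)) / (9 - 3) = 17/24
f(t) = 8 + (-3)·(t - 3) + (-5/8)·(t - 3)(t - 5) + (17/24)·(t - 3)(t - 5)(t - 7)
Expanding: f(t) = (17/24)t^3 - (45/4)t^2 + (1255/24)t - 267/4

f(t) = (17/24)t^3 - (45/4)t^2 + (1255/24)t - 267/4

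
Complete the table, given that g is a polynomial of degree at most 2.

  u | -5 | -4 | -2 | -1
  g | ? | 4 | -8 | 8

32

The 3 known values determine g uniquely (degree ≤ 2).
L_0(-5) = (-3)·(-4)/[(-2)·(-3)] = 2
L_1(-5) = (-1)·(-4)/[(2)·(-1)] = -2
L_2(-5) = (-1)·(-3)/[(3)·(1)] = 1
Sum: 4·(2) + (-8)·(-2) + 8·(1) = 32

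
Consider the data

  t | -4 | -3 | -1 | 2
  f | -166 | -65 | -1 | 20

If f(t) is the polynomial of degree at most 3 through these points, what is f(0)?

Using Newton's divided-difference form:
f[-4,-3] = (-65 - (-166)) / (-3 - (-4)) = 101
f[-3,-1] = (-1 - (-65)) / (-1 - (-3)) = 32
f[-1,2] = (20 - (-1)) / (2 - (-1)) = 7
f[-4,-3,-1] = (32 - 101) / (-1 - (-4)) = -23
f[-3,-1,2] = (7 - 32) / (2 - (-3)) = -5
f[-4,-3,-1,2] = (-5 - (-23)) / (2 - (-4)) = 3
f(0) = -166 + 101·(4) + (-23)·(4)·(3) + 3·(4)·(3)·(1) = -2

-2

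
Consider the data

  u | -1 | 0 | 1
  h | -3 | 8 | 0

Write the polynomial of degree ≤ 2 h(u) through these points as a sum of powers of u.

h(u) = -(19/2)u^2 + (3/2)u + 8

Newton's divided differences:
h[-1,0] = (8 - (-3)) / (0 - (-1)) = 11
h[0,1] = (0 - 8) / (1 - 0) = -8
h[-1,0,1] = (-8 - 11) / (1 - (-1)) = -19/2
h(u) = -3 + 11·(u + 1) + (-19/2)·(u + 1)u
Expanding: h(u) = -(19/2)u^2 + (3/2)u + 8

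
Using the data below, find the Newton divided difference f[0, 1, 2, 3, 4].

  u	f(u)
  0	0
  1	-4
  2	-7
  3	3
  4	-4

-7/4

f[0,1] = (-4 - 0) / (1 - 0) = -4
f[1,2] = (-7 - (-4)) / (2 - 1) = -3
f[2,3] = (3 - (-7)) / (3 - 2) = 10
f[3,4] = (-4 - 3) / (4 - 3) = -7
f[0,1,2] = (-3 - (-4)) / (2 - 0) = 1/2
f[1,2,3] = (10 - (-3)) / (3 - 1) = 13/2
f[2,3,4] = (-7 - 10) / (4 - 2) = -17/2
f[0,1,2,3] = (13/2 - 1/2) / (3 - 0) = 2
f[1,2,3,4] = (-17/2 - 13/2) / (4 - 1) = -5
f[0,1,2,3,4] = (-5 - 2) / (4 - 0) = -7/4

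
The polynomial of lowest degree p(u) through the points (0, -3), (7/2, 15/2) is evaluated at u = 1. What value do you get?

0

Evaluate each Lagrange basis at u = 1:
L_0(1) = (-5/2)/[(-7/2)] = 5/7
L_1(1) = (1)/[(7/2)] = 2/7
Sum: (-3)·(5/7) + 15/2·(2/7) = 0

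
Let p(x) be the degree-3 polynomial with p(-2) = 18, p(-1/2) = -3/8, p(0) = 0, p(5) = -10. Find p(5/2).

Evaluate each Lagrange basis at x = 5/2:
L_0(5/2) = (3)·(5/2)·(-5/2)/[(-3/2)·(-2)·(-7)] = 25/28
L_1(5/2) = (9/2)·(5/2)·(-5/2)/[(3/2)·(-1/2)·(-11/2)] = -75/11
L_2(5/2) = (9/2)·(3)·(-5/2)/[(2)·(1/2)·(-5)] = 27/4
L_3(5/2) = (9/2)·(3)·(5/2)/[(7)·(11/2)·(5)] = 27/154
Sum: 18·(25/28) + (-3/8)·(-75/11) + 0 + (-10)·(27/154) = 135/8

135/8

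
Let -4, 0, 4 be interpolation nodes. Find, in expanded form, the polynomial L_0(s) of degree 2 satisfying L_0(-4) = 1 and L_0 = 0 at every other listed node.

L_0(s) = s(s - 4) / [(-4)·(-8)]
       = (s^2 - 4s) / (32)

L_0(s) = (1/32)s^2 - (1/8)s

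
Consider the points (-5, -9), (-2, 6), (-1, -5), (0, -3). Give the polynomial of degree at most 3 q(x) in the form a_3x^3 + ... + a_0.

Build the Lagrange basis polynomials:
L_0(x) = (x + 2)(x + 1)x / [-60] = -(1/60)x^3 - (1/20)x^2 - (1/30)x
L_1(x) = (x + 5)(x + 1)x / [6] = (1/6)x^3 + x^2 + (5/6)x
L_2(x) = (x + 5)(x + 2)x / [-4] = -(1/4)x^3 - (7/4)x^2 - (5/2)x
L_3(x) = (x + 5)(x + 2)(x + 1) / [10] = (1/10)x^3 + (4/5)x^2 + (17/10)x + 1
q(x) = (-9)·L_0 + 6·L_1 + (-5)·L_2 + (-3)·L_3
  (-9)·L_0(x) = (3/20)x^3 + (9/20)x^2 + (3/10)x
  6·L_1(x) = x^3 + 6x^2 + 5x
  (-5)·L_2(x) = (5/4)x^3 + (35/4)x^2 + (25/2)x
  (-3)·L_3(x) = -(3/10)x^3 - (12/5)x^2 - (51/10)x - 3
Adding term by term: (21/10)x^3 + (64/5)x^2 + (127/10)x - 3

q(x) = (21/10)x^3 + (64/5)x^2 + (127/10)x - 3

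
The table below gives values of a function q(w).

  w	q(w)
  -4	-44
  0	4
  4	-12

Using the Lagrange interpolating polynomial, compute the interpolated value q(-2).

Evaluate each Lagrange basis at w = -2:
L_0(-2) = (-2)·(-6)/[(-4)·(-8)] = 3/8
L_1(-2) = (2)·(-6)/[(4)·(-4)] = 3/4
L_2(-2) = (2)·(-2)/[(8)·(4)] = -1/8
Sum: (-44)·(3/8) + 4·(3/4) + (-12)·(-1/8) = -12

-12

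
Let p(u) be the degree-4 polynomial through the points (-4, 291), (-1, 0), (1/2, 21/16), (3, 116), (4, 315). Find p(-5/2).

789/16

Evaluate each Lagrange basis at u = -5/2:
L_0(-5/2) = (-3/2)·(-3)·(-11/2)·(-13/2)/[(-3)·(-9/2)·(-7)·(-8)] = 143/672
L_1(-5/2) = (3/2)·(-3)·(-11/2)·(-13/2)/[(3)·(-3/2)·(-4)·(-5)] = 143/80
L_2(-5/2) = (3/2)·(-3/2)·(-11/2)·(-13/2)/[(9/2)·(3/2)·(-5/2)·(-7/2)] = -143/105
L_3(-5/2) = (3/2)·(-3/2)·(-3)·(-13/2)/[(7)·(4)·(5/2)·(-1)] = 351/560
L_4(-5/2) = (3/2)·(-3/2)·(-3)·(-11/2)/[(8)·(5)·(7/2)·(1)] = -297/1120
Sum: 291·(143/672) + 0 + 21/16·(-143/105) + 116·(351/560) + 315·(-297/1120) = 789/16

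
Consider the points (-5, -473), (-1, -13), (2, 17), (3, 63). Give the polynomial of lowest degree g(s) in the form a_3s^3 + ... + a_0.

g(s) = 3s^3 - 3s^2 + 4s - 3

L_0(s) = (s + 1)(s - 2)(s - 3) / [-224] = -(1/224)s^3 + (1/56)s^2 - (1/224)s - 3/112
L_1(s) = (s + 5)(s - 2)(s - 3) / [48] = (1/48)s^3 - (19/48)s + 5/8
L_2(s) = (s + 5)(s + 1)(s - 3) / [-21] = -(1/21)s^3 - (1/7)s^2 + (13/21)s + 5/7
L_3(s) = (s + 5)(s + 1)(s - 2) / [32] = (1/32)s^3 + (1/8)s^2 - (7/32)s - 5/16
g(s) = (-473)·L_0 + (-13)·L_1 + 17·L_2 + 63·L_3
  (-473)·L_0(s) = (473/224)s^3 - (473/56)s^2 + (473/224)s + 1419/112
  (-13)·L_1(s) = -(13/48)s^3 + (247/48)s - 65/8
  17·L_2(s) = -(17/21)s^3 - (17/7)s^2 + (221/21)s + 85/7
  63·L_3(s) = (63/32)s^3 + (63/8)s^2 - (441/32)s - 315/16
Adding term by term: 3s^3 - 3s^2 + 4s - 3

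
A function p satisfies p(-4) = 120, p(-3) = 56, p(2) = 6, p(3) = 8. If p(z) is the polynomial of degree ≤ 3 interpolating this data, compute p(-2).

18

Evaluate each Lagrange basis at z = -2:
L_0(-2) = (1)·(-4)·(-5)/[(-1)·(-6)·(-7)] = -10/21
L_1(-2) = (2)·(-4)·(-5)/[(1)·(-5)·(-6)] = 4/3
L_2(-2) = (2)·(1)·(-5)/[(6)·(5)·(-1)] = 1/3
L_3(-2) = (2)·(1)·(-4)/[(7)·(6)·(1)] = -4/21
Sum: 120·(-10/21) + 56·(4/3) + 6·(1/3) + 8·(-4/21) = 18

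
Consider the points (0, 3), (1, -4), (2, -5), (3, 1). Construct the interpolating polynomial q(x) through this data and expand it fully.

L_0(x) = (x - 1)(x - 2)(x - 3) / [-6] = -(1/6)x^3 + x^2 - (11/6)x + 1
L_1(x) = x(x - 2)(x - 3) / [2] = (1/2)x^3 - (5/2)x^2 + 3x
L_2(x) = x(x - 1)(x - 3) / [-2] = -(1/2)x^3 + 2x^2 - (3/2)x
L_3(x) = x(x - 1)(x - 2) / [6] = (1/6)x^3 - (1/2)x^2 + (1/3)x
q(x) = 3·L_0 + (-4)·L_1 + (-5)·L_2 + 1·L_3
  3·L_0(x) = -(1/2)x^3 + 3x^2 - (11/2)x + 3
  (-4)·L_1(x) = -2x^3 + 10x^2 - 12x
  (-5)·L_2(x) = (5/2)x^3 - 10x^2 + (15/2)x
  1·L_3(x) = (1/6)x^3 - (1/2)x^2 + (1/3)x
Adding term by term: (1/6)x^3 + (5/2)x^2 - (29/3)x + 3

q(x) = (1/6)x^3 + (5/2)x^2 - (29/3)x + 3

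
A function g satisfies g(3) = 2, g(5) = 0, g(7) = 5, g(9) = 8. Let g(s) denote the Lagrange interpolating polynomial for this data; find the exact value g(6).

Evaluate each Lagrange basis at s = 6:
L_0(6) = (1)·(-1)·(-3)/[(-2)·(-4)·(-6)] = -1/16
L_1(6) = (3)·(-1)·(-3)/[(2)·(-2)·(-4)] = 9/16
L_2(6) = (3)·(1)·(-3)/[(4)·(2)·(-2)] = 9/16
L_3(6) = (3)·(1)·(-1)/[(6)·(4)·(2)] = -1/16
Sum: 2·(-1/16) + 0 + 5·(9/16) + 8·(-1/16) = 35/16

35/16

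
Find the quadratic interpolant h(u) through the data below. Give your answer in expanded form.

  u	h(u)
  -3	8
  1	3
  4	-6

Build the Lagrange basis polynomials:
L_0(u) = (u - 1)(u - 4) / [28] = (1/28)u^2 - (5/28)u + 1/7
L_1(u) = (u + 3)(u - 4) / [-12] = -(1/12)u^2 + (1/12)u + 1
L_2(u) = (u + 3)(u - 1) / [21] = (1/21)u^2 + (2/21)u - 1/7
h(u) = 8·L_0 + 3·L_1 + (-6)·L_2
  8·L_0(u) = (2/7)u^2 - (10/7)u + 8/7
  3·L_1(u) = -(1/4)u^2 + (1/4)u + 3
  (-6)·L_2(u) = -(2/7)u^2 - (4/7)u + 6/7
Adding term by term: -(1/4)u^2 - (7/4)u + 5

h(u) = -(1/4)u^2 - (7/4)u + 5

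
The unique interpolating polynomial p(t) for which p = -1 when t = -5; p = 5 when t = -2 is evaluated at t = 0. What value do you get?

9

L_0(0) = (2)/[(-3)] = -2/3
L_1(0) = (5)/[(3)] = 5/3
Sum: (-1)·(-2/3) + 5·(5/3) = 9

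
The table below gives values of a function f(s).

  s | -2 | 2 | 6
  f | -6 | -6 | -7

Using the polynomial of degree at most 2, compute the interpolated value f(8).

-63/8

L_0(8) = (6)·(2)/[(-4)·(-8)] = 3/8
L_1(8) = (10)·(2)/[(4)·(-4)] = -5/4
L_2(8) = (10)·(6)/[(8)·(4)] = 15/8
Sum: (-6)·(3/8) + (-6)·(-5/4) + (-7)·(15/8) = -63/8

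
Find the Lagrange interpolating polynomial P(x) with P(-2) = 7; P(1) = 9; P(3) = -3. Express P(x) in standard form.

Build the Lagrange basis polynomials:
L_0(x) = (x - 1)(x - 3) / [15] = (1/15)x^2 - (4/15)x + 1/5
L_1(x) = (x + 2)(x - 3) / [-6] = -(1/6)x^2 + (1/6)x + 1
L_2(x) = (x + 2)(x - 1) / [10] = (1/10)x^2 + (1/10)x - 1/5
P(x) = 7·L_0 + 9·L_1 + (-3)·L_2
  7·L_0(x) = (7/15)x^2 - (28/15)x + 7/5
  9·L_1(x) = -(3/2)x^2 + (3/2)x + 9
  (-3)·L_2(x) = -(3/10)x^2 - (3/10)x + 3/5
Adding term by term: -(4/3)x^2 - (2/3)x + 11

P(x) = -(4/3)x^2 - (2/3)x + 11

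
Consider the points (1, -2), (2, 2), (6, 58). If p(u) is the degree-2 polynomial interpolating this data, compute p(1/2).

-5/2

Using Newton's divided-difference form:
p[1,2] = (2 - (-2)) / (2 - 1) = 4
p[2,6] = (58 - 2) / (6 - 2) = 14
p[1,2,6] = (14 - 4) / (6 - 1) = 2
p(1/2) = -2 + 4·(-1/2) + 2·(-1/2)·(-3/2) = -5/2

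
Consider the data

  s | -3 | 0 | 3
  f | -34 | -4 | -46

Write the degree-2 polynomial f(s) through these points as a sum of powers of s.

f(s) = -4s^2 - 2s - 4

L_0(s) = s(s - 3) / [18] = (1/18)s^2 - (1/6)s
L_1(s) = (s + 3)(s - 3) / [-9] = -(1/9)s^2 + 1
L_2(s) = (s + 3)s / [18] = (1/18)s^2 + (1/6)s
f(s) = (-34)·L_0 + (-4)·L_1 + (-46)·L_2
  (-34)·L_0(s) = -(17/9)s^2 + (17/3)s
  (-4)·L_1(s) = (4/9)s^2 - 4
  (-46)·L_2(s) = -(23/9)s^2 - (23/3)s
Adding term by term: -4s^2 - 2s - 4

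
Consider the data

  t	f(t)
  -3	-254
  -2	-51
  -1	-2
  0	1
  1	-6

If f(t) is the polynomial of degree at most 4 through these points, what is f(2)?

-59

Evaluate each Lagrange basis at t = 2:
L_0(2) = (4)·(3)·(2)·(1)/[(-1)·(-2)·(-3)·(-4)] = 1
L_1(2) = (5)·(3)·(2)·(1)/[(1)·(-1)·(-2)·(-3)] = -5
L_2(2) = (5)·(4)·(2)·(1)/[(2)·(1)·(-1)·(-2)] = 10
L_3(2) = (5)·(4)·(3)·(1)/[(3)·(2)·(1)·(-1)] = -10
L_4(2) = (5)·(4)·(3)·(2)/[(4)·(3)·(2)·(1)] = 5
Sum: (-254)·(1) + (-51)·(-5) + (-2)·(10) + 1·(-10) + (-6)·(5) = -59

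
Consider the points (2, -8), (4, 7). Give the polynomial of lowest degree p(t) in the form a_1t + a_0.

Build the Lagrange basis polynomials:
L_0(t) = (t - 4) / [-2] = -(1/2)t + 2
L_1(t) = (t - 2) / [2] = (1/2)t - 1
p(t) = (-8)·L_0 + 7·L_1
  (-8)·L_0(t) = 4t - 16
  7·L_1(t) = (7/2)t - 7
Adding term by term: (15/2)t - 23

p(t) = (15/2)t - 23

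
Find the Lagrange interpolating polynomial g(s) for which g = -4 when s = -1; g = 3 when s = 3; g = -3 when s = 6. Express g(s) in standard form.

g(s) = -(15/28)s^2 + (79/28)s - 9/14

Build the Lagrange basis polynomials:
L_0(s) = (s - 3)(s - 6) / [28] = (1/28)s^2 - (9/28)s + 9/14
L_1(s) = (s + 1)(s - 6) / [-12] = -(1/12)s^2 + (5/12)s + 1/2
L_2(s) = (s + 1)(s - 3) / [21] = (1/21)s^2 - (2/21)s - 1/7
g(s) = (-4)·L_0 + 3·L_1 + (-3)·L_2
  (-4)·L_0(s) = -(1/7)s^2 + (9/7)s - 18/7
  3·L_1(s) = -(1/4)s^2 + (5/4)s + 3/2
  (-3)·L_2(s) = -(1/7)s^2 + (2/7)s + 3/7
Adding term by term: -(15/28)s^2 + (79/28)s - 9/14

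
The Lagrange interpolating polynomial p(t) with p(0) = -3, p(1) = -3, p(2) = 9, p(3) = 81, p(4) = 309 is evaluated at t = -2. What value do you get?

81

L_0(-2) = (-3)·(-4)·(-5)·(-6)/[(-1)·(-2)·(-3)·(-4)] = 15
L_1(-2) = (-2)·(-4)·(-5)·(-6)/[(1)·(-1)·(-2)·(-3)] = -40
L_2(-2) = (-2)·(-3)·(-5)·(-6)/[(2)·(1)·(-1)·(-2)] = 45
L_3(-2) = (-2)·(-3)·(-4)·(-6)/[(3)·(2)·(1)·(-1)] = -24
L_4(-2) = (-2)·(-3)·(-4)·(-5)/[(4)·(3)·(2)·(1)] = 5
Sum: (-3)·(15) + (-3)·(-40) + 9·(45) + 81·(-24) + 309·(5) = 81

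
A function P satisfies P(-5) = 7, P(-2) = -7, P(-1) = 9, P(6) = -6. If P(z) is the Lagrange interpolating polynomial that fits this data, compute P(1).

Evaluate each Lagrange basis at z = 1:
L_0(1) = (3)·(2)·(-5)/[(-3)·(-4)·(-11)] = 5/22
L_1(1) = (6)·(2)·(-5)/[(3)·(-1)·(-8)] = -5/2
L_2(1) = (6)·(3)·(-5)/[(4)·(1)·(-7)] = 45/14
L_3(1) = (6)·(3)·(2)/[(11)·(8)·(7)] = 9/154
Sum: 7·(5/22) + (-7)·(-5/2) + 9·(45/14) + (-6)·(9/154) = 7341/154

7341/154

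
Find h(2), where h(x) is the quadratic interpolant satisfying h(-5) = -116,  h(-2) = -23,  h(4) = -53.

Using Newton's divided-difference form:
h[-5,-2] = (-23 - (-116)) / (-2 - (-5)) = 31
h[-2,4] = (-53 - (-23)) / (4 - (-2)) = -5
h[-5,-2,4] = (-5 - 31) / (4 - (-5)) = -4
h(2) = -116 + 31·(7) + (-4)·(7)·(4) = -11

-11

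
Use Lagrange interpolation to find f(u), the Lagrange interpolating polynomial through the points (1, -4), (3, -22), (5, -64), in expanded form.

L_0(u) = (u - 3)(u - 5) / [8] = (1/8)u^2 - u + 15/8
L_1(u) = (u - 1)(u - 5) / [-4] = -(1/4)u^2 + (3/2)u - 5/4
L_2(u) = (u - 1)(u - 3) / [8] = (1/8)u^2 - (1/2)u + 3/8
f(u) = (-4)·L_0 + (-22)·L_1 + (-64)·L_2
  (-4)·L_0(u) = -(1/2)u^2 + 4u - 15/2
  (-22)·L_1(u) = (11/2)u^2 - 33u + 55/2
  (-64)·L_2(u) = -8u^2 + 32u - 24
Adding term by term: -3u^2 + 3u - 4

f(u) = -3u^2 + 3u - 4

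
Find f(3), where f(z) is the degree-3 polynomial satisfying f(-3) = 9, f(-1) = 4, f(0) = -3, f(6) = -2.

L_0(3) = (4)·(3)·(-3)/[(-2)·(-3)·(-9)] = 2/3
L_1(3) = (6)·(3)·(-3)/[(2)·(-1)·(-7)] = -27/7
L_2(3) = (6)·(4)·(-3)/[(3)·(1)·(-6)] = 4
L_3(3) = (6)·(4)·(3)/[(9)·(7)·(6)] = 4/21
Sum: 9·(2/3) + 4·(-27/7) + (-3)·(4) + (-2)·(4/21) = -458/21

-458/21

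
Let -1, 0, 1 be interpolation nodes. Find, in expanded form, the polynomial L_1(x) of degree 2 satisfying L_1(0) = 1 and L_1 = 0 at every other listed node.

L_1(x) = -x^2 + 1

L_1(x) = (x + 1)(x - 1) / [(1)·(-1)]
       = (x^2 - 1) / (-1)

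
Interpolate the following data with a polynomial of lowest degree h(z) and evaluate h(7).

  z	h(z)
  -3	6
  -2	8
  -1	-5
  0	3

3671

Evaluate each Lagrange basis at z = 7:
L_0(7) = (9)·(8)·(7)/[(-1)·(-2)·(-3)] = -84
L_1(7) = (10)·(8)·(7)/[(1)·(-1)·(-2)] = 280
L_2(7) = (10)·(9)·(7)/[(2)·(1)·(-1)] = -315
L_3(7) = (10)·(9)·(8)/[(3)·(2)·(1)] = 120
Sum: 6·(-84) + 8·(280) + (-5)·(-315) + 3·(120) = 3671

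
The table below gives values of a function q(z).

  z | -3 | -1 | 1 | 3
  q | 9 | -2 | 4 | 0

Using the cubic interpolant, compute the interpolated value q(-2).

Using Newton's divided-difference form:
q[-3,-1] = (-2 - 9) / (-1 - (-3)) = -11/2
q[-1,1] = (4 - (-2)) / (1 - (-1)) = 3
q[1,3] = (0 - 4) / (3 - 1) = -2
q[-3,-1,1] = (3 - (-11/2)) / (1 - (-3)) = 17/8
q[-1,1,3] = (-2 - 3) / (3 - (-1)) = -5/4
q[-3,-1,1,3] = (-5/4 - 17/8) / (3 - (-3)) = -9/16
q(-2) = 9 + (-11/2)·(1) + (17/8)·(1)·(-1) + (-9/16)·(1)·(-1)·(-3) = -5/16

-5/16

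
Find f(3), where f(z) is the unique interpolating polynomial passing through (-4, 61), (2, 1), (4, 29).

Using Newton's divided-difference form:
f[-4,2] = (1 - 61) / (2 - (-4)) = -10
f[2,4] = (29 - 1) / (4 - 2) = 14
f[-4,2,4] = (14 - (-10)) / (4 - (-4)) = 3
f(3) = 61 + (-10)·(7) + 3·(7)·(1) = 12

12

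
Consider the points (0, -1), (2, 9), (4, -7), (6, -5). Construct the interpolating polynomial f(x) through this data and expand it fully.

Newton's divided differences:
f[0,2] = (9 - (-1)) / (2 - 0) = 5
f[2,4] = (-7 - 9) / (4 - 2) = -8
f[4,6] = (-5 - (-7)) / (6 - 4) = 1
f[0,2,4] = (-8 - 5) / (4 - 0) = -13/4
f[2,4,6] = (1 - (-8)) / (6 - 2) = 9/4
f[0,2,4,6] = (9/4 - (-13/4)) / (6 - 0) = 11/12
f(x) = -1 + 5·x + (-13/4)·x(x - 2) + (11/12)·x(x - 2)(x - 4)
Expanding: f(x) = (11/12)x^3 - (35/4)x^2 + (113/6)x - 1

f(x) = (11/12)x^3 - (35/4)x^2 + (113/6)x - 1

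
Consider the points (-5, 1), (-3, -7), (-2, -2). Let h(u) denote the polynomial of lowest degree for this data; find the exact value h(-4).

Using Newton's divided-difference form:
h[-5,-3] = (-7 - 1) / (-3 - (-5)) = -4
h[-3,-2] = (-2 - (-7)) / (-2 - (-3)) = 5
h[-5,-3,-2] = (5 - (-4)) / (-2 - (-5)) = 3
h(-4) = 1 + (-4)·(1) + 3·(1)·(-1) = -6

-6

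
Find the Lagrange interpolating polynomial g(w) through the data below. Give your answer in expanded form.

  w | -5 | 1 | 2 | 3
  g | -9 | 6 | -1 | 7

g(w) = (31/28)w^3 + (6/7)w^2 - (485/28)w + 299/14

L_0(w) = (w - 1)(w - 2)(w - 3) / [-336] = -(1/336)w^3 + (1/56)w^2 - (11/336)w + 1/56
L_1(w) = (w + 5)(w - 2)(w - 3) / [12] = (1/12)w^3 - (19/12)w + 5/2
L_2(w) = (w + 5)(w - 1)(w - 3) / [-7] = -(1/7)w^3 - (1/7)w^2 + (17/7)w - 15/7
L_3(w) = (w + 5)(w - 1)(w - 2) / [16] = (1/16)w^3 + (1/8)w^2 - (13/16)w + 5/8
g(w) = (-9)·L_0 + 6·L_1 + (-1)·L_2 + 7·L_3
  (-9)·L_0(w) = (3/112)w^3 - (9/56)w^2 + (33/112)w - 9/56
  6·L_1(w) = (1/2)w^3 - (19/2)w + 15
  (-1)·L_2(w) = (1/7)w^3 + (1/7)w^2 - (17/7)w + 15/7
  7·L_3(w) = (7/16)w^3 + (7/8)w^2 - (91/16)w + 35/8
Adding term by term: (31/28)w^3 + (6/7)w^2 - (485/28)w + 299/14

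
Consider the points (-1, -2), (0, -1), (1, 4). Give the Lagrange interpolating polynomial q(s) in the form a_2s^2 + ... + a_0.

q(s) = 2s^2 + 3s - 1

Build the Lagrange basis polynomials:
L_0(s) = s(s - 1) / [2] = (1/2)s^2 - (1/2)s
L_1(s) = (s + 1)(s - 1) / [-1] = -s^2 + 1
L_2(s) = (s + 1)s / [2] = (1/2)s^2 + (1/2)s
q(s) = (-2)·L_0 + (-1)·L_1 + 4·L_2
  (-2)·L_0(s) = -s^2 + s
  (-1)·L_1(s) = s^2 - 1
  4·L_2(s) = 2s^2 + 2s
Adding term by term: 2s^2 + 3s - 1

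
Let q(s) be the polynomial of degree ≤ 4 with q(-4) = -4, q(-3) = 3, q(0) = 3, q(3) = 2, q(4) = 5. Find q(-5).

Using Newton's divided-difference form:
q[-4,-3] = (3 - (-4)) / (-3 - (-4)) = 7
q[-3,0] = (3 - 3) / (0 - (-3)) = 0
q[0,3] = (2 - 3) / (3 - 0) = -1/3
q[3,4] = (5 - 2) / (4 - 3) = 3
q[-4,-3,0] = (0 - 7) / (0 - (-4)) = -7/4
q[-3,0,3] = (-1/3 - 0) / (3 - (-3)) = -1/18
q[0,3,4] = (3 - (-1/3)) / (4 - 0) = 5/6
q[-4,-3,0,3] = (-1/18 - (-7/4)) / (3 - (-4)) = 61/252
q[-3,0,3,4] = (5/6 - (-1/18)) / (4 - (-3)) = 8/63
q[-4,-3,0,3,4] = (8/63 - 61/252) / (4 - (-4)) = -29/2016
q(-5) = -4 + 7·(-1) + (-7/4)·(-1)·(-2) + (61/252)·(-1)·(-2)·(-5) + (-29/2016)·(-1)·(-2)·(-5)·(-8) = -253/14

-253/14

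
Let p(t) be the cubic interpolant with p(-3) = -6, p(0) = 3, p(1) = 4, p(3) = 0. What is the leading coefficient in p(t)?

-1/12

Build the Lagrange basis polynomials:
L_0(t) = t(t - 1)(t - 3) / [-72] = -(1/72)t^3 + (1/18)t^2 - (1/24)t
L_1(t) = (t + 3)(t - 1)(t - 3) / [9] = (1/9)t^3 - (1/9)t^2 - t + 1
L_2(t) = (t + 3)t(t - 3) / [-8] = -(1/8)t^3 + (9/8)t
L_3(t) = (t + 3)t(t - 1) / [36] = (1/36)t^3 + (1/18)t^2 - (1/12)t
p(t) = (-6)·L_0 + 3·L_1 + 4·L_2 + 0·L_3
Only the coefficient of t^3 is needed; take it from each L_i and combine:
(-6)·(-1/72) + 3·(1/9) + 4·(-1/8) + 0·(1/36) = -1/12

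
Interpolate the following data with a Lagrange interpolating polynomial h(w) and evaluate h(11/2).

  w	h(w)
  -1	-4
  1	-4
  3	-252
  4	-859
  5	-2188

-13003/4

Evaluate each Lagrange basis at w = 11/2:
L_0(11/2) = (9/2)·(5/2)·(3/2)·(1/2)/[(-2)·(-4)·(-5)·(-6)] = 9/256
L_1(11/2) = (13/2)·(5/2)·(3/2)·(1/2)/[(2)·(-2)·(-3)·(-4)] = -65/256
L_2(11/2) = (13/2)·(9/2)·(3/2)·(1/2)/[(4)·(2)·(-1)·(-2)] = 351/256
L_3(11/2) = (13/2)·(9/2)·(5/2)·(1/2)/[(5)·(3)·(1)·(-1)] = -39/16
L_4(11/2) = (13/2)·(9/2)·(5/2)·(3/2)/[(6)·(4)·(2)·(1)] = 585/256
Sum: (-4)·(9/256) + (-4)·(-65/256) + (-252)·(351/256) + (-859)·(-39/16) + (-2188)·(585/256) = -13003/4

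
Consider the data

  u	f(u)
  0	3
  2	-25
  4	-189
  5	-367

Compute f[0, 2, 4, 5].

f[0,2] = (-25 - 3) / (2 - 0) = -14
f[2,4] = (-189 - (-25)) / (4 - 2) = -82
f[4,5] = (-367 - (-189)) / (5 - 4) = -178
f[0,2,4] = (-82 - (-14)) / (4 - 0) = -17
f[2,4,5] = (-178 - (-82)) / (5 - 2) = -32
f[0,2,4,5] = (-32 - (-17)) / (5 - 0) = -3

-3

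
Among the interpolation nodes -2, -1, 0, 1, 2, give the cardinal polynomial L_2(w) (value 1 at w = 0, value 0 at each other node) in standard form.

L_2(w) = (w + 2)(w + 1)(w - 1)(w - 2) / [(2)·(1)·(-1)·(-2)]
       = (w^4 - 5w^2 + 4) / (4)

L_2(w) = (1/4)w^4 - (5/4)w^2 + 1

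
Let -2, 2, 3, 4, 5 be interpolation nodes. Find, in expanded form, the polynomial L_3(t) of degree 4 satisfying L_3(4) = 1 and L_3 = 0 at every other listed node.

L_3(t) = (t + 2)(t - 2)(t - 3)(t - 5) / [(6)·(2)·(1)·(-1)]
       = (t^4 - 8t^3 + 11t^2 + 32t - 60) / (-12)

L_3(t) = -(1/12)t^4 + (2/3)t^3 - (11/12)t^2 - (8/3)t + 5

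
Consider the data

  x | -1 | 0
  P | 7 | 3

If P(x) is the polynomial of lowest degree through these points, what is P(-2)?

Evaluate each Lagrange basis at x = -2:
L_0(-2) = (-2)/[(-1)] = 2
L_1(-2) = (-1)/[(1)] = -1
Sum: 7·(2) + 3·(-1) = 11

11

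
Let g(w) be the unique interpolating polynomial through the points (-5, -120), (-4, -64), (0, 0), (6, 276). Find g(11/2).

Evaluate each Lagrange basis at w = 11/2:
L_0(11/2) = (19/2)·(11/2)·(-1/2)/[(-1)·(-5)·(-11)] = 19/40
L_1(11/2) = (21/2)·(11/2)·(-1/2)/[(1)·(-4)·(-10)] = -231/320
L_2(11/2) = (21/2)·(19/2)·(-1/2)/[(5)·(4)·(-6)] = 133/320
L_3(11/2) = (21/2)·(19/2)·(11/2)/[(11)·(10)·(6)] = 133/160
Sum: (-120)·(19/40) + (-64)·(-231/320) + 0 + 276·(133/160) = 1749/8

1749/8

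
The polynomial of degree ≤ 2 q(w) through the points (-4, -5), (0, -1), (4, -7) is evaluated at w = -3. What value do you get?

-49/16

L_0(-3) = (-3)·(-7)/[(-4)·(-8)] = 21/32
L_1(-3) = (1)·(-7)/[(4)·(-4)] = 7/16
L_2(-3) = (1)·(-3)/[(8)·(4)] = -3/32
Sum: (-5)·(21/32) + (-1)·(7/16) + (-7)·(-3/32) = -49/16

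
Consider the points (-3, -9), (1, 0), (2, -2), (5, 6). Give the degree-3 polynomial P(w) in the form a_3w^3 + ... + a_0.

Build the Lagrange basis polynomials:
L_0(w) = (w - 1)(w - 2)(w - 5) / [-160] = -(1/160)w^3 + (1/20)w^2 - (17/160)w + 1/16
L_1(w) = (w + 3)(w - 2)(w - 5) / [16] = (1/16)w^3 - (1/4)w^2 - (11/16)w + 15/8
L_2(w) = (w + 3)(w - 1)(w - 5) / [-15] = -(1/15)w^3 + (1/5)w^2 + (13/15)w - 1
L_3(w) = (w + 3)(w - 1)(w - 2) / [96] = (1/96)w^3 - (7/96)w + 1/16
P(w) = (-9)·L_0 + 0·L_1 + (-2)·L_2 + 6·L_3
  (-9)·L_0(w) = (9/160)w^3 - (9/20)w^2 + (153/160)w - 9/16
  0·L_1(w) = 0
  (-2)·L_2(w) = (2/15)w^3 - (2/5)w^2 - (26/15)w + 2
  6·L_3(w) = (1/16)w^3 - (7/16)w + 3/8
Adding term by term: (121/480)w^3 - (17/20)w^2 - (583/480)w + 29/16

P(w) = (121/480)w^3 - (17/20)w^2 - (583/480)w + 29/16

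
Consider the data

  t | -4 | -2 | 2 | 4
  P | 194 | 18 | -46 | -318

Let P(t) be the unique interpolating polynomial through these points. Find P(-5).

L_0(-5) = (-3)·(-7)·(-9)/[(-2)·(-6)·(-8)] = 63/32
L_1(-5) = (-1)·(-7)·(-9)/[(2)·(-4)·(-6)] = -21/16
L_2(-5) = (-1)·(-3)·(-9)/[(6)·(4)·(-2)] = 9/16
L_3(-5) = (-1)·(-3)·(-7)/[(8)·(6)·(2)] = -7/32
Sum: 194·(63/32) + 18·(-21/16) + (-46)·(9/16) + (-318)·(-7/32) = 402

402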